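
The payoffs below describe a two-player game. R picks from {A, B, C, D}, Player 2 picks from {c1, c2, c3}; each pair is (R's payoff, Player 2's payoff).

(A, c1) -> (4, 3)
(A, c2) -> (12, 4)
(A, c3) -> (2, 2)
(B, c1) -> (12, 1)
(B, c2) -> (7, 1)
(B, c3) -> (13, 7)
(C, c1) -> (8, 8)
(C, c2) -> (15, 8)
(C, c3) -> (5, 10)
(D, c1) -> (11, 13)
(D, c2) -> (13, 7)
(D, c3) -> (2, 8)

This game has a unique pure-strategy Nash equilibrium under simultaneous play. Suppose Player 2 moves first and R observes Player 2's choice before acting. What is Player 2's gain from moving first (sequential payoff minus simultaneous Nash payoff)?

R best-responds to each possible Player 2 move:
- c1: R compares 4, 12, 8, 11 and picks B; Player 2 would get 1.
- c2: R compares 12, 7, 15, 13 and picks C; Player 2 would get 8.
- c3: R compares 2, 13, 5, 2 and picks B; Player 2 would get 7.
Among 1, 8, 7, the best is 8 at c2. Subgame-perfect outcome: (C, c2) with payoffs (15, 8).
For the simultaneous game, intersect best replies.
R's best replies: c1→B; c2→C; c3→B.
Player 2's best replies: A→c2; B→c3; C→c3; D→c1.
Only (B, c3) has each player best-responding; Nash payoffs (13, 7).
Player 2's commitment gain: 8 − 7 = 1.

1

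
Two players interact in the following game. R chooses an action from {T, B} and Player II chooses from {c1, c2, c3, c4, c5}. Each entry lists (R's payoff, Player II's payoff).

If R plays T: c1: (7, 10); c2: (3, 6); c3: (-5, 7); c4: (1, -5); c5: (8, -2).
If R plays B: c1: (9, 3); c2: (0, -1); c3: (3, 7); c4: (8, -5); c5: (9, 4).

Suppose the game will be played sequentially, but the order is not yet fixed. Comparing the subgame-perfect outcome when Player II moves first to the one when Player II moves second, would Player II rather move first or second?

second

If R leads: Player II's best replies are T→c1, B→c3; R's induced payoffs 7, 3; outcome (T, c1), payoffs (7, 10).
If Player II leads: R's best replies are c1→B, c2→T, c3→B, c4→B, c5→B; Player II's induced payoffs 3, 6, 7, -5, 4; outcome (B, c3), payoffs (3, 7).
Player II gets 7 moving first and 10 moving second, so Player II prefers to move second.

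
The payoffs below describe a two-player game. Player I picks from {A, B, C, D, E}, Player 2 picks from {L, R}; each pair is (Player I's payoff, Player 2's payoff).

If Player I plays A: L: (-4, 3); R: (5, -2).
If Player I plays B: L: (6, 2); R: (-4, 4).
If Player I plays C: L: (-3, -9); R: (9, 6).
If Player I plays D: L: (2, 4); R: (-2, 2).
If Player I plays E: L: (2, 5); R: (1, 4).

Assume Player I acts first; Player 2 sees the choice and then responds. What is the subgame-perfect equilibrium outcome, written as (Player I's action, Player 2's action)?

Player 2 best-responds to each possible Player I move:
- A: Player 2 compares 3, -2 and picks L; Player I would get -4.
- B: Player 2 compares 2, 4 and picks R; Player I would get -4.
- C: Player 2 compares -9, 6 and picks R; Player I would get 9.
- D: Player 2 compares 4, 2 and picks L; Player I would get 2.
- E: Player 2 compares 5, 4 and picks L; Player I would get 2.
Maximizing over -4, -4, 9, 2, 2, Player I chooses C. Subgame-perfect outcome: (C, R) with payoffs (9, 6).

(C, R)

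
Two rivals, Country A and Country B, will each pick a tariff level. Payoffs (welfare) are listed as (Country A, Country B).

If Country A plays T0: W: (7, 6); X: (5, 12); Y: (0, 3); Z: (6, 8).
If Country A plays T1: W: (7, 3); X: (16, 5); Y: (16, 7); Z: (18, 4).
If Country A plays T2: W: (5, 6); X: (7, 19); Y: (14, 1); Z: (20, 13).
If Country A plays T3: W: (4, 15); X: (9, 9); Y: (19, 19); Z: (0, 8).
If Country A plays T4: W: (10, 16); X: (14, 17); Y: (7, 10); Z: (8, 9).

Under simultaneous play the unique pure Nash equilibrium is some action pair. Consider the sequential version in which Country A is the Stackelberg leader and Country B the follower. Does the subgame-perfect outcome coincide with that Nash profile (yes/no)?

Backward induction with Country A moving first.
- T0 → Country B plays X (best of 6, 12, 3, 8); Country A gets 5.
- T1 → Country B plays Y (best of 3, 5, 7, 4); Country A gets 16.
- T2 → Country B plays X (best of 6, 19, 1, 13); Country A gets 7.
- T3 → Country B plays Y (best of 15, 9, 19, 8); Country A gets 19.
- T4 → Country B plays X (best of 16, 17, 10, 9); Country A gets 14.
Among 5, 16, 7, 19, 14, the best is 19 at T3. Subgame-perfect outcome: (T3, Y) with payoffs (19, 19).
Now find the simultaneous Nash equilibrium.
Country A's best replies: W→T4; X→T1; Y→T3; Z→T2.
Country B's best replies: T0→X; T1→Y; T2→X; T3→Y; T4→X.
Only (T3, Y) has each player best-responding; Nash payoffs (19, 19).
Sequential outcome (T3, Y) coincides with the Nash profile (T3, Y).

yes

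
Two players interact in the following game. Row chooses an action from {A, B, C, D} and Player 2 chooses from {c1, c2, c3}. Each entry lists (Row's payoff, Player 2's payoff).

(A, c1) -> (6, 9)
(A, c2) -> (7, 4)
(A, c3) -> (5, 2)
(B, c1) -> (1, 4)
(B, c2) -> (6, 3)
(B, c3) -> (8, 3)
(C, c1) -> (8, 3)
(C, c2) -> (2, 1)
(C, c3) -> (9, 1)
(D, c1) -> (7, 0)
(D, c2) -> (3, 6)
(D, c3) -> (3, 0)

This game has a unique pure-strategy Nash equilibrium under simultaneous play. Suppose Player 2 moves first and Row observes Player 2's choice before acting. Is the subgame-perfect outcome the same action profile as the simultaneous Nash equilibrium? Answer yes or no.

Backward induction with Player 2 moving first.
- c1: BR = C, leader payoff 3.
- c2: BR = A, leader payoff 4.
- c3: BR = C, leader payoff 1.
Maximizing over 3, 4, 1, Player 2 chooses c2. Subgame-perfect outcome: (A, c2) with payoffs (7, 4).
Under simultaneous play:
Row's best replies: c1→C; c2→A; c3→C.
Player 2's best replies: A→c1; B→c1; C→c1; D→c2.
Only (C, c1) has each player best-responding; Nash payoffs (8, 3).
Sequential outcome (A, c2) differs from the Nash profile (C, c1).

no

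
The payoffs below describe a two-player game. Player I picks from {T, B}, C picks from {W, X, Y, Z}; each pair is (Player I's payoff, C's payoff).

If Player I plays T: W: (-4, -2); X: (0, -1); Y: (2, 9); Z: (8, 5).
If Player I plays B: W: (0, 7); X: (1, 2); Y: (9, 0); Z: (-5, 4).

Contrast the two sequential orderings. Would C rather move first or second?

If Player I leads: C's best replies are T→Y, B→W; Player I's induced payoffs 2, 0; outcome (T, Y), payoffs (2, 9).
If C leads: Player I's best replies are W→B, X→B, Y→B, Z→T; C's induced payoffs 7, 2, 0, 5; outcome (B, W), payoffs (0, 7).
C gets 7 moving first and 9 moving second, so C prefers to move second.

second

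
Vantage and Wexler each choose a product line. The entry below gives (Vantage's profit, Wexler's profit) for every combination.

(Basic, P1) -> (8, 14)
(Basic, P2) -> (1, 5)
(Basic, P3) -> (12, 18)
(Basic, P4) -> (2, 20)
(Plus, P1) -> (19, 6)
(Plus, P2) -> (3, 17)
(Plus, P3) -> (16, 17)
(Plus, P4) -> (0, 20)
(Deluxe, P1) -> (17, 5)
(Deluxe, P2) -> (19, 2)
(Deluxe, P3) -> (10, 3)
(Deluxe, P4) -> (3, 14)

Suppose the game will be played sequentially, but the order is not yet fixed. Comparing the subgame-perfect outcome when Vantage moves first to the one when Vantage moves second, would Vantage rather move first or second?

second

If Vantage leads: Wexler's best replies are Basic→P4, Plus→P4, Deluxe→P4; Vantage's induced payoffs 2, 0, 3; outcome (Deluxe, P4), payoffs (3, 14).
If Wexler leads: Vantage's best replies are P1→Plus, P2→Deluxe, P3→Plus, P4→Deluxe; Wexler's induced payoffs 6, 2, 17, 14; outcome (Plus, P3), payoffs (16, 17).
Vantage gets 3 moving first and 16 moving second, so Vantage prefers to move second.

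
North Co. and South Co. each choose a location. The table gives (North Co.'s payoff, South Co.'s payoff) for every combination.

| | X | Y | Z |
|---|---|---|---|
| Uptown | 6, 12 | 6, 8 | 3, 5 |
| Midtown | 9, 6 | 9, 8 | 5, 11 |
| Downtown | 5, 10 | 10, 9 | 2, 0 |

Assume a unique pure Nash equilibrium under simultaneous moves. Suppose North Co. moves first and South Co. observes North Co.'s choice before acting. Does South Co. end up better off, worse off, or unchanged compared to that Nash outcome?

better off

Solve by backward induction (North Co. leads).
- Uptown: BR = X, leader payoff 6.
- Midtown: BR = Z, leader payoff 5.
- Downtown: BR = X, leader payoff 5.
Maximizing over 6, 5, 5, North Co. chooses Uptown. Subgame-perfect outcome: (Uptown, X) with payoffs (6, 12).
Under simultaneous play:
North Co.'s best replies: X→Midtown; Y→Downtown; Z→Midtown.
South Co.'s best replies: Uptown→X; Midtown→Z; Downtown→X.
Only (Midtown, Z) has each player best-responding; Nash payoffs (5, 11).
South Co. earns 12 sequentially versus 11 at the Nash outcome: better off.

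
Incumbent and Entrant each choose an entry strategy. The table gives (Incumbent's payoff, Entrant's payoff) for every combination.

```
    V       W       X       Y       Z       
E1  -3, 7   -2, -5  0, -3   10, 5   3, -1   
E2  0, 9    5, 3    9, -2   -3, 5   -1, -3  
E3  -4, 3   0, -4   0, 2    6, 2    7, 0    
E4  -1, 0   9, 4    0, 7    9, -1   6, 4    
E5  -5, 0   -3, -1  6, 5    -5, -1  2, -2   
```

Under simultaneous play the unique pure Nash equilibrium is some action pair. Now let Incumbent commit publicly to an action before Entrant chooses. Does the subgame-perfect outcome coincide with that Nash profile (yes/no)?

no

Work backward from Entrant's decision.
- E1 → Entrant plays V (best of 7, -5, -3, 5, -1); Incumbent gets -3.
- E2 → Entrant plays V (best of 9, 3, -2, 5, -3); Incumbent gets 0.
- E3 → Entrant plays V (best of 3, -4, 2, 2, 0); Incumbent gets -4.
- E4 → Entrant plays X (best of 0, 4, 7, -1, 4); Incumbent gets 0.
- E5 → Entrant plays X (best of 0, -1, 5, -1, -2); Incumbent gets 6.
Among -3, 0, -4, 0, 6, the best is 6 at E5. Subgame-perfect outcome: (E5, X) with payoffs (6, 5).
Under simultaneous play:
Incumbent's best replies: V→E2; W→E4; X→E2; Y→E1; Z→E3.
Entrant's best replies: E1→V; E2→V; E3→V; E4→X; E5→X.
Only (E2, V) has each player best-responding; Nash payoffs (0, 9).
Sequential outcome (E5, X) differs from the Nash profile (E2, V).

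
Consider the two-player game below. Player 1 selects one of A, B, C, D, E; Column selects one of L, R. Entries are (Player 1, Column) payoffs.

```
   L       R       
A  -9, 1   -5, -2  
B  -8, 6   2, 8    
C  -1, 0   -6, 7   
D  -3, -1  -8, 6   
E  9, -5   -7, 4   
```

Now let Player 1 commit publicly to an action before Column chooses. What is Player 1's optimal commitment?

Backward induction with Player 1 moving first.
- A → Column plays L (best of 1, -2); Player 1 gets -9.
- B → Column plays R (best of 6, 8); Player 1 gets 2.
- C → Column plays R (best of 0, 7); Player 1 gets -6.
- D → Column plays R (best of -1, 6); Player 1 gets -8.
- E → Column plays R (best of -5, 4); Player 1 gets -7.
Player 1's induced payoffs are -9, 2, -6, -8, -7, so Player 1 commits to B. Subgame-perfect outcome: (B, R) with payoffs (2, 8).

B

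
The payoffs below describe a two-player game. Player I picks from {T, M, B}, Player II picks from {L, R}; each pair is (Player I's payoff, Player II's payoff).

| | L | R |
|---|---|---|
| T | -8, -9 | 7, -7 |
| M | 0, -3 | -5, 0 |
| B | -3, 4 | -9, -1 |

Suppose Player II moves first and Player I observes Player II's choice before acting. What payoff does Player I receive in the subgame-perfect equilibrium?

0

Work backward from Player I's decision.
- L: Player I compares -8, 0, -3 and picks M; Player II would get -3.
- R: Player I compares 7, -5, -9 and picks T; Player II would get -7.
Maximizing over -3, -7, Player II chooses L. Subgame-perfect outcome: (M, L) with payoffs (0, -3).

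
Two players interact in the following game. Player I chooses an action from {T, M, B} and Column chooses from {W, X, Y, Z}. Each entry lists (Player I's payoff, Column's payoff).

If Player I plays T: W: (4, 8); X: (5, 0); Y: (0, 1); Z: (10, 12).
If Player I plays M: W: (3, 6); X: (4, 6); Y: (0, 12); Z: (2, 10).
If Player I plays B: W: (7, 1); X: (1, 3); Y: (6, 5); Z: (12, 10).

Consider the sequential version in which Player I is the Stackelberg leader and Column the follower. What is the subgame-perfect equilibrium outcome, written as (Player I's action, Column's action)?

Backward induction with Player I moving first.
- T: BR = Z, leader payoff 10.
- M: BR = Y, leader payoff 0.
- B: BR = Z, leader payoff 12.
Maximizing over 10, 0, 12, Player I chooses B. Subgame-perfect outcome: (B, Z) with payoffs (12, 10).

(B, Z)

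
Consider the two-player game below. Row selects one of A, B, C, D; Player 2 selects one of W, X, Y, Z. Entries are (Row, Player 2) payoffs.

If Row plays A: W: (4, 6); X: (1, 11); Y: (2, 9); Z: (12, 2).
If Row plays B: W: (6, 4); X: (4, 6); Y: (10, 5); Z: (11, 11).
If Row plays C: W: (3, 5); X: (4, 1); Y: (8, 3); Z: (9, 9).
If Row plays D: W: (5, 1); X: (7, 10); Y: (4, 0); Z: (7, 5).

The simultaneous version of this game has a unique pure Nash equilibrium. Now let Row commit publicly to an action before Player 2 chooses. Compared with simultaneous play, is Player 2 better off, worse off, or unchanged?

Work backward from Player 2's decision.
- A: Player 2 compares 6, 11, 9, 2 and picks X; Row would get 1.
- B: Player 2 compares 4, 6, 5, 11 and picks Z; Row would get 11.
- C: Player 2 compares 5, 1, 3, 9 and picks Z; Row would get 9.
- D: Player 2 compares 1, 10, 0, 5 and picks X; Row would get 7.
Maximizing over 1, 11, 9, 7, Row chooses B. Subgame-perfect outcome: (B, Z) with payoffs (11, 11).
For the simultaneous game, intersect best replies.
Row's best replies: W→B; X→D; Y→B; Z→A.
Player 2's best replies: A→X; B→Z; C→Z; D→X.
Only (D, X) has each player best-responding; Nash payoffs (7, 10).
Player 2 earns 11 sequentially versus 10 at the Nash outcome: better off.

better off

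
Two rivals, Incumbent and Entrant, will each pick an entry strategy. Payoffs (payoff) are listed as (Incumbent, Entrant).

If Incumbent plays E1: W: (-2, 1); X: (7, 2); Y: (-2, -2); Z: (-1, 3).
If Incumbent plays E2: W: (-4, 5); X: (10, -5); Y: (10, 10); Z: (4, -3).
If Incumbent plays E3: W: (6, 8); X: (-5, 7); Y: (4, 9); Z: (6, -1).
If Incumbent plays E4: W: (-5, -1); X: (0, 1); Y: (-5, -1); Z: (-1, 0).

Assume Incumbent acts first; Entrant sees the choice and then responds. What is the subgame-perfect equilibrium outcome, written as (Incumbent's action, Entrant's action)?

Work backward from Entrant's decision.
- E1 → Entrant plays Z (best of 1, 2, -2, 3); Incumbent gets -1.
- E2 → Entrant plays Y (best of 5, -5, 10, -3); Incumbent gets 10.
- E3 → Entrant plays Y (best of 8, 7, 9, -1); Incumbent gets 4.
- E4 → Entrant plays X (best of -1, 1, -1, 0); Incumbent gets 0.
Incumbent's induced payoffs are -1, 10, 4, 0, so Incumbent commits to E2. Subgame-perfect outcome: (E2, Y) with payoffs (10, 10).

(E2, Y)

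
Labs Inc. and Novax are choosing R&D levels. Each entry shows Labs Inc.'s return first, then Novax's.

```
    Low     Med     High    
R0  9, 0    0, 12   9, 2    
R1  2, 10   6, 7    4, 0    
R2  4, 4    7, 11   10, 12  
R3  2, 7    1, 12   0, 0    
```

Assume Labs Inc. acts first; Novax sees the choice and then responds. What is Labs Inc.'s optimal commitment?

Backward induction with Labs Inc. moving first.
- R0: BR = Med, leader payoff 0.
- R1: BR = Low, leader payoff 2.
- R2: BR = High, leader payoff 10.
- R3: BR = Med, leader payoff 1.
Labs Inc.'s induced payoffs are 0, 2, 10, 1, so Labs Inc. commits to R2. Subgame-perfect outcome: (R2, High) with payoffs (10, 12).

R2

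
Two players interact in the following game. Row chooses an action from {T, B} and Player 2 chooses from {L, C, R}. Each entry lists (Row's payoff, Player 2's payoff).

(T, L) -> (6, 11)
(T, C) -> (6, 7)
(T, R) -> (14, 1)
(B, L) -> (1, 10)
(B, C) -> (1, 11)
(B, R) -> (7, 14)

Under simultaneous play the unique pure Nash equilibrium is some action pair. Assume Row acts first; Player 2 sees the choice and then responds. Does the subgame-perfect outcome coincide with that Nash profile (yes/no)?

no

Work backward from Player 2's decision.
- T: BR = L, leader payoff 6.
- B: BR = R, leader payoff 7.
Among 6, 7, the best is 7 at B. Subgame-perfect outcome: (B, R) with payoffs (7, 14).
Now find the simultaneous Nash equilibrium.
Row's best replies: L→T; C→T; R→T.
Player 2's best replies: T→L; B→R.
The unique mutual best reply is (T, L), giving (6, 11).
Sequential outcome (B, R) differs from the Nash profile (T, L).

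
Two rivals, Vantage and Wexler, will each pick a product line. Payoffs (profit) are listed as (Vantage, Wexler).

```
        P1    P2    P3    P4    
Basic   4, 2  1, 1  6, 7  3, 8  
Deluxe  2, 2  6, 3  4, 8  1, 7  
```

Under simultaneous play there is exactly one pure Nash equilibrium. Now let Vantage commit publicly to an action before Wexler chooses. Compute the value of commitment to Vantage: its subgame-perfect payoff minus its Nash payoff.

1

Solve by backward induction (Vantage leads).
- Basic → Wexler plays P4 (best of 2, 1, 7, 8); Vantage gets 3.
- Deluxe → Wexler plays P3 (best of 2, 3, 8, 7); Vantage gets 4.
Among 3, 4, the best is 4 at Deluxe. Subgame-perfect outcome: (Deluxe, P3) with payoffs (4, 8).
Under simultaneous play:
Vantage's best replies: P1→Basic; P2→Deluxe; P3→Basic; P4→Basic.
Wexler's best replies: Basic→P4; Deluxe→P3.
The unique mutual best reply is (Basic, P4), giving (3, 8).
Vantage's commitment gain: 4 − 3 = 1.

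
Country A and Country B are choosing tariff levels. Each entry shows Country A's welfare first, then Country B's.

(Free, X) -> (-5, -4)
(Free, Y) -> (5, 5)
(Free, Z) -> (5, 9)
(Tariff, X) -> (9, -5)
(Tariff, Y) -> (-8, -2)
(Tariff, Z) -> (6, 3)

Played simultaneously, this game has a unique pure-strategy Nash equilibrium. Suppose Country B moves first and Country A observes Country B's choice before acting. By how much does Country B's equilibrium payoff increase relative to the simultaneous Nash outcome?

Work backward from Country A's decision.
- X: BR = Tariff, leader payoff -5.
- Y: BR = Free, leader payoff 5.
- Z: BR = Tariff, leader payoff 3.
Country B's induced payoffs are -5, 5, 3, so Country B commits to Y. Subgame-perfect outcome: (Free, Y) with payoffs (5, 5).
For the simultaneous game, intersect best replies.
Country A's best replies: X→Tariff; Y→Free; Z→Tariff.
Country B's best replies: Free→Z; Tariff→Z.
Only (Tariff, Z) has each player best-responding; Nash payoffs (6, 3).
Country B's commitment gain: 5 − 3 = 2.

2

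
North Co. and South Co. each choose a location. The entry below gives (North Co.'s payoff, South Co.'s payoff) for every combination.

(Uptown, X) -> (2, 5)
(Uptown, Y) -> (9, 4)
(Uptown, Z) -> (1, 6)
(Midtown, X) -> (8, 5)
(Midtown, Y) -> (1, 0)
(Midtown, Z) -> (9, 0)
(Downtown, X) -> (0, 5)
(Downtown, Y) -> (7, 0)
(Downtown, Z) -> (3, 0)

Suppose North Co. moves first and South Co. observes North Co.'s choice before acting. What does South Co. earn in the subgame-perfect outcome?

Solve by backward induction (North Co. leads).
- Uptown: South Co. compares 5, 4, 6 and picks Z; North Co. would get 1.
- Midtown: South Co. compares 5, 0, 0 and picks X; North Co. would get 8.
- Downtown: South Co. compares 5, 0, 0 and picks X; North Co. would get 0.
Maximizing over 1, 8, 0, North Co. chooses Midtown. Subgame-perfect outcome: (Midtown, X) with payoffs (8, 5).

5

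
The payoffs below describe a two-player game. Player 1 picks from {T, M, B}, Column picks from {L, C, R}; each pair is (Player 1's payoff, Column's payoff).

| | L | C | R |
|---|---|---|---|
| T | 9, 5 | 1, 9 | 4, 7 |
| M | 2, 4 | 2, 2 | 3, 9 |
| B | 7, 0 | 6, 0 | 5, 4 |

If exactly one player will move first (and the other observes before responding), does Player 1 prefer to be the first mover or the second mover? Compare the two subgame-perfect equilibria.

second

If Player 1 leads: Column's best replies are T→C, M→R, B→R; Player 1's induced payoffs 1, 3, 5; outcome (B, R), payoffs (5, 4).
If Column leads: Player 1's best replies are L→T, C→B, R→B; Column's induced payoffs 5, 0, 4; outcome (T, L), payoffs (9, 5).
Player 1 gets 5 moving first and 9 moving second, so Player 1 prefers to move second.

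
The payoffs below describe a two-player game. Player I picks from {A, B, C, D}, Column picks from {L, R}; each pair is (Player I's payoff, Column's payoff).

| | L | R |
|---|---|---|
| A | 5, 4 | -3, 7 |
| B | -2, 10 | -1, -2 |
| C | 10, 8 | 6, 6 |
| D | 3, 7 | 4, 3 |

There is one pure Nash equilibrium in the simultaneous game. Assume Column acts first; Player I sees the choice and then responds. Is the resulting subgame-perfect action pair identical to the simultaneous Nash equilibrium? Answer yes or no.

Backward induction with Column moving first.
- L → Player I plays C (best of 5, -2, 10, 3); Column gets 8.
- R → Player I plays C (best of -3, -1, 6, 4); Column gets 6.
Among 8, 6, the best is 8 at L. Subgame-perfect outcome: (C, L) with payoffs (10, 8).
Under simultaneous play:
Player I's best replies: L→C; R→C.
Column's best replies: A→R; B→L; C→L; D→L.
Only (C, L) has each player best-responding; Nash payoffs (10, 8).
Sequential outcome (C, L) coincides with the Nash profile (C, L).

yes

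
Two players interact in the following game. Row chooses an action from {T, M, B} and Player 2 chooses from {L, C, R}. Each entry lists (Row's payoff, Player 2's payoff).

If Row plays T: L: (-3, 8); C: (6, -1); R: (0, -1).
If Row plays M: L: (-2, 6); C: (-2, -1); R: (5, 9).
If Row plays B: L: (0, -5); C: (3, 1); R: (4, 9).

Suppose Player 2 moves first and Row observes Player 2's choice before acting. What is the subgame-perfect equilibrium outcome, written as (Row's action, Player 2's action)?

Backward induction with Player 2 moving first.
- L: Row compares -3, -2, 0 and picks B; Player 2 would get -5.
- C: Row compares 6, -2, 3 and picks T; Player 2 would get -1.
- R: Row compares 0, 5, 4 and picks M; Player 2 would get 9.
Player 2's induced payoffs are -5, -1, 9, so Player 2 commits to R. Subgame-perfect outcome: (M, R) with payoffs (5, 9).

(M, R)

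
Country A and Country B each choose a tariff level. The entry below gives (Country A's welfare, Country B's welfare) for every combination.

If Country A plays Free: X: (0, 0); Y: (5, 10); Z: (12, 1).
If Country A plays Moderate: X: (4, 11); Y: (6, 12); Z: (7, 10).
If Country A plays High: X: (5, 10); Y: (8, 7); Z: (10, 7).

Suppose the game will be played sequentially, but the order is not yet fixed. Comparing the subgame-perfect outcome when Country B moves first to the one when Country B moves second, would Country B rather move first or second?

If Country A leads: Country B's best replies are Free→Y, Moderate→Y, High→X; Country A's induced payoffs 5, 6, 5; outcome (Moderate, Y), payoffs (6, 12).
If Country B leads: Country A's best replies are X→High, Y→High, Z→Free; Country B's induced payoffs 10, 7, 1; outcome (High, X), payoffs (5, 10).
Country B gets 10 moving first and 12 moving second, so Country B prefers to move second.

second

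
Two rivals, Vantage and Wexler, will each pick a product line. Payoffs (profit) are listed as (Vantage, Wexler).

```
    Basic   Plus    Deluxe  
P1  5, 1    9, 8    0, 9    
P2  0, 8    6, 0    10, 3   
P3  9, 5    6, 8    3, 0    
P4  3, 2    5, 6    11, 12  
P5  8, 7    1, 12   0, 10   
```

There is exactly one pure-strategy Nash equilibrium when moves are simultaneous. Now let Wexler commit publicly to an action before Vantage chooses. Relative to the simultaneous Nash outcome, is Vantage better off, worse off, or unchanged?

unchanged

Work backward from Vantage's decision.
- Basic → Vantage plays P3 (best of 5, 0, 9, 3, 8); Wexler gets 5.
- Plus → Vantage plays P1 (best of 9, 6, 6, 5, 1); Wexler gets 8.
- Deluxe → Vantage plays P4 (best of 0, 10, 3, 11, 0); Wexler gets 12.
Wexler's induced payoffs are 5, 8, 12, so Wexler commits to Deluxe. Subgame-perfect outcome: (P4, Deluxe) with payoffs (11, 12).
Now find the simultaneous Nash equilibrium.
Vantage's best replies: Basic→P3; Plus→P1; Deluxe→P4.
Wexler's best replies: P1→Deluxe; P2→Basic; P3→Plus; P4→Deluxe; P5→Plus.
The unique mutual best reply is (P4, Deluxe), giving (11, 12).
Vantage earns 11 sequentially versus 11 at the Nash outcome: unchanged.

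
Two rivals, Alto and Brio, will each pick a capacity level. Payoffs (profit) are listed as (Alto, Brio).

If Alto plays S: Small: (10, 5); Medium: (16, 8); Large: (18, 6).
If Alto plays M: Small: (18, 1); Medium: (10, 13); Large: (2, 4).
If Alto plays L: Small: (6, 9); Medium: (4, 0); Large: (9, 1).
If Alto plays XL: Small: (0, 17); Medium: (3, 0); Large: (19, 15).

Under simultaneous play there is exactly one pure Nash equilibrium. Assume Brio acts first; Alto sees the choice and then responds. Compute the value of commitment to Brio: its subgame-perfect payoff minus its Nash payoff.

7

Alto best-responds to each possible Brio move:
- Small → Alto plays M (best of 10, 18, 6, 0); Brio gets 1.
- Medium → Alto plays S (best of 16, 10, 4, 3); Brio gets 8.
- Large → Alto plays XL (best of 18, 2, 9, 19); Brio gets 15.
Maximizing over 1, 8, 15, Brio chooses Large. Subgame-perfect outcome: (XL, Large) with payoffs (19, 15).
For the simultaneous game, intersect best replies.
Alto's best replies: Small→M; Medium→S; Large→XL.
Brio's best replies: S→Medium; M→Medium; L→Small; XL→Small.
The unique mutual best reply is (S, Medium), giving (16, 8).
Brio's commitment gain: 15 − 8 = 7.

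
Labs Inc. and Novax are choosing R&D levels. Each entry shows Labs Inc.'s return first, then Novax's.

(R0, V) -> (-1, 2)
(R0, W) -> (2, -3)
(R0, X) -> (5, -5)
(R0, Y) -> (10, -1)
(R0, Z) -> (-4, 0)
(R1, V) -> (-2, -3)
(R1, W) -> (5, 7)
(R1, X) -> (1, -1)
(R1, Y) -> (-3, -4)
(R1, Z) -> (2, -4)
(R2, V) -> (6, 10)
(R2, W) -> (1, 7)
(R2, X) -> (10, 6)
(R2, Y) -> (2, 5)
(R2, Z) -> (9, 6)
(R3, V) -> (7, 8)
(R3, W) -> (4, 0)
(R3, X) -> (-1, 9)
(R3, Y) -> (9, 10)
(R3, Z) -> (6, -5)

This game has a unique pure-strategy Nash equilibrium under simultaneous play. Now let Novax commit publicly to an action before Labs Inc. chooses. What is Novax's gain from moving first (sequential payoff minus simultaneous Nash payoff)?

1

Labs Inc. best-responds to each possible Novax move:
- V → Labs Inc. plays R3 (best of -1, -2, 6, 7); Novax gets 8.
- W → Labs Inc. plays R1 (best of 2, 5, 1, 4); Novax gets 7.
- X → Labs Inc. plays R2 (best of 5, 1, 10, -1); Novax gets 6.
- Y → Labs Inc. plays R0 (best of 10, -3, 2, 9); Novax gets -1.
- Z → Labs Inc. plays R2 (best of -4, 2, 9, 6); Novax gets 6.
Maximizing over 8, 7, 6, -1, 6, Novax chooses V. Subgame-perfect outcome: (R3, V) with payoffs (7, 8).
Now find the simultaneous Nash equilibrium.
Labs Inc.'s best replies: V→R3; W→R1; X→R2; Y→R0; Z→R2.
Novax's best replies: R0→V; R1→W; R2→V; R3→Y.
Only (R1, W) has each player best-responding; Nash payoffs (5, 7).
Novax's commitment gain: 8 − 7 = 1.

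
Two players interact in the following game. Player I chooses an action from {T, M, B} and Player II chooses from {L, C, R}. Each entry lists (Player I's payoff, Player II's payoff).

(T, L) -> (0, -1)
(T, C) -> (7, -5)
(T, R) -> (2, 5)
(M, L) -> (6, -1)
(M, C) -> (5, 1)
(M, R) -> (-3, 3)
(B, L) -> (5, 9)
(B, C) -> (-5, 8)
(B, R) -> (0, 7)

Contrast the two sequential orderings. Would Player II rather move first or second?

If Player I leads: Player II's best replies are T→R, M→R, B→L; Player I's induced payoffs 2, -3, 5; outcome (B, L), payoffs (5, 9).
If Player II leads: Player I's best replies are L→M, C→T, R→T; Player II's induced payoffs -1, -5, 5; outcome (T, R), payoffs (2, 5).
Player II gets 5 moving first and 9 moving second, so Player II prefers to move second.

second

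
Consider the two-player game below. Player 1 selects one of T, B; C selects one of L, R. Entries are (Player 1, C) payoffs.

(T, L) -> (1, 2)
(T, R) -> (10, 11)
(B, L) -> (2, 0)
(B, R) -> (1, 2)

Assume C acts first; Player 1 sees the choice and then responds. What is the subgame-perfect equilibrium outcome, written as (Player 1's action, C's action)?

Solve by backward induction (C leads).
- L → Player 1 plays B (best of 1, 2); C gets 0.
- R → Player 1 plays T (best of 10, 1); C gets 11.
Maximizing over 0, 11, C chooses R. Subgame-perfect outcome: (T, R) with payoffs (10, 11).

(T, R)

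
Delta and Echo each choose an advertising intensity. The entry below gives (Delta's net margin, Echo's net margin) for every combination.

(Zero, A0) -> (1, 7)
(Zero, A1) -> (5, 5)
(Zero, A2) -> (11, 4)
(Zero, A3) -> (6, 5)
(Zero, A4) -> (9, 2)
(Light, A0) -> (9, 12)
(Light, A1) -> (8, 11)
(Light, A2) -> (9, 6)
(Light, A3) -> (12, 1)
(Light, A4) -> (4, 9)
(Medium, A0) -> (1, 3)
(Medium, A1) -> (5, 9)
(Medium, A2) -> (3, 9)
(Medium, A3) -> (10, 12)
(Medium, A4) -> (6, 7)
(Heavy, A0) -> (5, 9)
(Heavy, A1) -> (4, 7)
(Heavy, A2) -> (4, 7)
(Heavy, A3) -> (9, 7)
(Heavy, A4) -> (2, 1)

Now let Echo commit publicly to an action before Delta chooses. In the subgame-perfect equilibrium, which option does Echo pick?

A0

Solve by backward induction (Echo leads).
- A0 → Delta plays Light (best of 1, 9, 1, 5); Echo gets 12.
- A1 → Delta plays Light (best of 5, 8, 5, 4); Echo gets 11.
- A2 → Delta plays Zero (best of 11, 9, 3, 4); Echo gets 4.
- A3 → Delta plays Light (best of 6, 12, 10, 9); Echo gets 1.
- A4 → Delta plays Zero (best of 9, 4, 6, 2); Echo gets 2.
Echo's induced payoffs are 12, 11, 4, 1, 2, so Echo commits to A0. Subgame-perfect outcome: (Light, A0) with payoffs (9, 12).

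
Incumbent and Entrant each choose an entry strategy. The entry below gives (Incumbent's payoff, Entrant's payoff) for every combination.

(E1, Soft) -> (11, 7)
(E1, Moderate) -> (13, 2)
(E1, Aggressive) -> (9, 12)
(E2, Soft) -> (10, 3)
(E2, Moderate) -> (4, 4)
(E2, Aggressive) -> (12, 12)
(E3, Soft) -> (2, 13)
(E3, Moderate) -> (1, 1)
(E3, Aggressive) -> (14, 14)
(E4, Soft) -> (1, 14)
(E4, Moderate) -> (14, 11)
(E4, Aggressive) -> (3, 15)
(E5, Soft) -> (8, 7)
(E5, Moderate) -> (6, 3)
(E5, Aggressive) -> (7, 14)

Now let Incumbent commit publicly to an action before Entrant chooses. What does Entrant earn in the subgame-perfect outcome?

Work backward from Entrant's decision.
- E1: BR = Aggressive, leader payoff 9.
- E2: BR = Aggressive, leader payoff 12.
- E3: BR = Aggressive, leader payoff 14.
- E4: BR = Aggressive, leader payoff 3.
- E5: BR = Aggressive, leader payoff 7.
Incumbent's induced payoffs are 9, 12, 14, 3, 7, so Incumbent commits to E3. Subgame-perfect outcome: (E3, Aggressive) with payoffs (14, 14).

14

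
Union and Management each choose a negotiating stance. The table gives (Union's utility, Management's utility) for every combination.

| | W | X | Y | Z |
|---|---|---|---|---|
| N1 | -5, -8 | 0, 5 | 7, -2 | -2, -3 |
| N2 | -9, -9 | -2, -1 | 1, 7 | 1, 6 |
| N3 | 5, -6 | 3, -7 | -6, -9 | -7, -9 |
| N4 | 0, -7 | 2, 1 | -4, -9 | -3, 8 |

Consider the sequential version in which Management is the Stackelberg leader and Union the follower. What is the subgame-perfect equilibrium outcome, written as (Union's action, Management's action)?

Work backward from Union's decision.
- W: BR = N3, leader payoff -6.
- X: BR = N3, leader payoff -7.
- Y: BR = N1, leader payoff -2.
- Z: BR = N2, leader payoff 6.
Maximizing over -6, -7, -2, 6, Management chooses Z. Subgame-perfect outcome: (N2, Z) with payoffs (1, 6).

(N2, Z)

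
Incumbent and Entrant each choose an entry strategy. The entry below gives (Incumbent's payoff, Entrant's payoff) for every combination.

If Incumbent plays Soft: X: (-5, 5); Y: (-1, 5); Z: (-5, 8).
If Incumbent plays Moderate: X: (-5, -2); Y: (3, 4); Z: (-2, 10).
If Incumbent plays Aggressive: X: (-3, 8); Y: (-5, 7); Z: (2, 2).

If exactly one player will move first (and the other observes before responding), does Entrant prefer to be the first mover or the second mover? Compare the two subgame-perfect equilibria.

If Incumbent leads: Entrant's best replies are Soft→Z, Moderate→Z, Aggressive→X; Incumbent's induced payoffs -5, -2, -3; outcome (Moderate, Z), payoffs (-2, 10).
If Entrant leads: Incumbent's best replies are X→Aggressive, Y→Moderate, Z→Aggressive; Entrant's induced payoffs 8, 4, 2; outcome (Aggressive, X), payoffs (-3, 8).
Entrant gets 8 moving first and 10 moving second, so Entrant prefers to move second.

second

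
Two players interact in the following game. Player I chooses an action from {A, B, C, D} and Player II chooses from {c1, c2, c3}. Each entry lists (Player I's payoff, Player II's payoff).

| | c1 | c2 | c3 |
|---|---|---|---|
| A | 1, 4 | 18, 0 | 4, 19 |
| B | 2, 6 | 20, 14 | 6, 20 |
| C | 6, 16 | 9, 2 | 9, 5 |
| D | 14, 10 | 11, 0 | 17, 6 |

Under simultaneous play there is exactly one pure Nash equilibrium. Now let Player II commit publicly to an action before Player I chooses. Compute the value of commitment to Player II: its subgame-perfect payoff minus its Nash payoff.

Solve by backward induction (Player II leads).
- c1: BR = D, leader payoff 10.
- c2: BR = B, leader payoff 14.
- c3: BR = D, leader payoff 6.
Among 10, 14, 6, the best is 14 at c2. Subgame-perfect outcome: (B, c2) with payoffs (20, 14).
For the simultaneous game, intersect best replies.
Player I's best replies: c1→D; c2→B; c3→D.
Player II's best replies: A→c3; B→c3; C→c1; D→c1.
Only (D, c1) has each player best-responding; Nash payoffs (14, 10).
Player II's commitment gain: 14 − 10 = 4.

4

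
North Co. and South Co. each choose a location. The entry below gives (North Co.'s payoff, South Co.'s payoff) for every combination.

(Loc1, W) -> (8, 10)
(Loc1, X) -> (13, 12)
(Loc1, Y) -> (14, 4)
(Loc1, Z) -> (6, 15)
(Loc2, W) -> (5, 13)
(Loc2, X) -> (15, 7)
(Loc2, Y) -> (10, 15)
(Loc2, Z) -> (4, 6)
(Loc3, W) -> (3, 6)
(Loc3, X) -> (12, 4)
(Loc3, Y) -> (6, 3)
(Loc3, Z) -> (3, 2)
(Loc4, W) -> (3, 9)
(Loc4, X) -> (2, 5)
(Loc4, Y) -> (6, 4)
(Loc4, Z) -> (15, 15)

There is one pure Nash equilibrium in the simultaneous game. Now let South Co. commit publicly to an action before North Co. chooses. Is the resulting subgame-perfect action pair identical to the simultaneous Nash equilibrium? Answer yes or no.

Solve by backward induction (South Co. leads).
- W: BR = Loc1, leader payoff 10.
- X: BR = Loc2, leader payoff 7.
- Y: BR = Loc1, leader payoff 4.
- Z: BR = Loc4, leader payoff 15.
Among 10, 7, 4, 15, the best is 15 at Z. Subgame-perfect outcome: (Loc4, Z) with payoffs (15, 15).
Now find the simultaneous Nash equilibrium.
North Co.'s best replies: W→Loc1; X→Loc2; Y→Loc1; Z→Loc4.
South Co.'s best replies: Loc1→Z; Loc2→Y; Loc3→W; Loc4→Z.
The unique mutual best reply is (Loc4, Z), giving (15, 15).
Sequential outcome (Loc4, Z) coincides with the Nash profile (Loc4, Z).

yes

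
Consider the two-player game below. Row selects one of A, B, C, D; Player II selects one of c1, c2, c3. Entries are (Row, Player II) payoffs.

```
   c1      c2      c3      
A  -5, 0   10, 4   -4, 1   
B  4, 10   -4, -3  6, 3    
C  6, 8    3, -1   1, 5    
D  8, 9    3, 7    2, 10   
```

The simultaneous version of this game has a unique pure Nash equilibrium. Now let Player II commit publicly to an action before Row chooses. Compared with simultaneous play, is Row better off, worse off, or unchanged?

worse off

Row best-responds to each possible Player II move:
- c1 → Row plays D (best of -5, 4, 6, 8); Player II gets 9.
- c2 → Row plays A (best of 10, -4, 3, 3); Player II gets 4.
- c3 → Row plays B (best of -4, 6, 1, 2); Player II gets 3.
Player II's induced payoffs are 9, 4, 3, so Player II commits to c1. Subgame-perfect outcome: (D, c1) with payoffs (8, 9).
Under simultaneous play:
Row's best replies: c1→D; c2→A; c3→B.
Player II's best replies: A→c2; B→c1; C→c1; D→c3.
Only (A, c2) has each player best-responding; Nash payoffs (10, 4).
Row earns 8 sequentially versus 10 at the Nash outcome: worse off.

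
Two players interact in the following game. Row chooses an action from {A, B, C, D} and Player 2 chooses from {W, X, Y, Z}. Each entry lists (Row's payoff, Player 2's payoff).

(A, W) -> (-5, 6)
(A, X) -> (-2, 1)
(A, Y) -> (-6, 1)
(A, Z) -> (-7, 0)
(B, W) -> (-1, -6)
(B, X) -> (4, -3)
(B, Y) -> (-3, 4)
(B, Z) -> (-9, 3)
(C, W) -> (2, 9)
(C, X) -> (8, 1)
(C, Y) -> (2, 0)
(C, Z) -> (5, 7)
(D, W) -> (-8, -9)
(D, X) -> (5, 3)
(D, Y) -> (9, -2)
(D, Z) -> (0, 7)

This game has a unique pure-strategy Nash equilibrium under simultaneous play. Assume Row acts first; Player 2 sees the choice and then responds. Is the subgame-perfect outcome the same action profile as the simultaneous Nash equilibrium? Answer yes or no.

yes

Player 2 best-responds to each possible Row move:
- A: BR = W, leader payoff -5.
- B: BR = Y, leader payoff -3.
- C: BR = W, leader payoff 2.
- D: BR = Z, leader payoff 0.
Row's induced payoffs are -5, -3, 2, 0, so Row commits to C. Subgame-perfect outcome: (C, W) with payoffs (2, 9).
Now find the simultaneous Nash equilibrium.
Row's best replies: W→C; X→C; Y→D; Z→C.
Player 2's best replies: A→W; B→Y; C→W; D→Z.
Only (C, W) has each player best-responding; Nash payoffs (2, 9).
Sequential outcome (C, W) coincides with the Nash profile (C, W).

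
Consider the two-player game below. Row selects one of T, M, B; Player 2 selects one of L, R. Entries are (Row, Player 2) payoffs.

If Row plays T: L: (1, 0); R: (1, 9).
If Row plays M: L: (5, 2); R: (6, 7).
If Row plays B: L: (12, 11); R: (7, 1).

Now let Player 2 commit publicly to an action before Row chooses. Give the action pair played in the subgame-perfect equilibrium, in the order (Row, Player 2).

(B, L)

Backward induction with Player 2 moving first.
- L → Row plays B (best of 1, 5, 12); Player 2 gets 11.
- R → Row plays B (best of 1, 6, 7); Player 2 gets 1.
Maximizing over 11, 1, Player 2 chooses L. Subgame-perfect outcome: (B, L) with payoffs (12, 11).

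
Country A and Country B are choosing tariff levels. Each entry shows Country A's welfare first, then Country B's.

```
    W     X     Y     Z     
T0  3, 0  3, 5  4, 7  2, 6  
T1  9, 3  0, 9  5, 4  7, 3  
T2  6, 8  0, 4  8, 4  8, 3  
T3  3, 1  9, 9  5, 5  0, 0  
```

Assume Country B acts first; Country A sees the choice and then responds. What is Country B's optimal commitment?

X

Work backward from Country A's decision.
- W: BR = T1, leader payoff 3.
- X: BR = T3, leader payoff 9.
- Y: BR = T2, leader payoff 4.
- Z: BR = T2, leader payoff 3.
Country B's induced payoffs are 3, 9, 4, 3, so Country B commits to X. Subgame-perfect outcome: (T3, X) with payoffs (9, 9).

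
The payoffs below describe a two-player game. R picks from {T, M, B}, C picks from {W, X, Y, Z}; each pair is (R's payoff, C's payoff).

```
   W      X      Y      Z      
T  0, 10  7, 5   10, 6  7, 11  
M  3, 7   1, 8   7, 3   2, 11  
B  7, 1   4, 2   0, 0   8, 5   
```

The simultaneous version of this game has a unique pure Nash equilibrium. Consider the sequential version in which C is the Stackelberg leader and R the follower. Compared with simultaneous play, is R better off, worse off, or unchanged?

better off

Work backward from R's decision.
- W → R plays B (best of 0, 3, 7); C gets 1.
- X → R plays T (best of 7, 1, 4); C gets 5.
- Y → R plays T (best of 10, 7, 0); C gets 6.
- Z → R plays B (best of 7, 2, 8); C gets 5.
C's induced payoffs are 1, 5, 6, 5, so C commits to Y. Subgame-perfect outcome: (T, Y) with payoffs (10, 6).
For the simultaneous game, intersect best replies.
R's best replies: W→B; X→T; Y→T; Z→B.
C's best replies: T→Z; M→Z; B→Z.
Only (B, Z) has each player best-responding; Nash payoffs (8, 5).
R earns 10 sequentially versus 8 at the Nash outcome: better off.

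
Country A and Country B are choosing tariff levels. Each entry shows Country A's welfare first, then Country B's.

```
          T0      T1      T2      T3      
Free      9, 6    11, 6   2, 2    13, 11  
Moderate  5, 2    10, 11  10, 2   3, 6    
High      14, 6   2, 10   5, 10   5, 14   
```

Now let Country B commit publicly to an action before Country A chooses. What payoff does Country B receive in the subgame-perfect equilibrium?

11

Solve by backward induction (Country B leads).
- T0: BR = High, leader payoff 6.
- T1: BR = Free, leader payoff 6.
- T2: BR = Moderate, leader payoff 2.
- T3: BR = Free, leader payoff 11.
Country B's induced payoffs are 6, 6, 2, 11, so Country B commits to T3. Subgame-perfect outcome: (Free, T3) with payoffs (13, 11).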